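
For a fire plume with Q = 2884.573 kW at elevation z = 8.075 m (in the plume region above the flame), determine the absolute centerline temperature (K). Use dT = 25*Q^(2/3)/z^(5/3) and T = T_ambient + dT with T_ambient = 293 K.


Q^(2/3) = 202.64
z^(5/3) = 32.502
dT = 25 * 202.64 / 32.502 = 155.87 K
T = 293 + 155.87 = 448.87 K

448.87 K


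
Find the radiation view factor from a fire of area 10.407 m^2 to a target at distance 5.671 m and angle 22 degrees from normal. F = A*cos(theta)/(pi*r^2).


cos(22 deg) = 0.92718
pi*r^2 = 101.03
F = 10.407 * 0.92718 / 101.03 = 0.095504

0.095504


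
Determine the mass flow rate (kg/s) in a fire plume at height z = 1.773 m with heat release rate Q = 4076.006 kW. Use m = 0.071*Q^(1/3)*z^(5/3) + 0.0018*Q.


Q^(1/3) = 15.974
z^(5/3) = 2.5973
First term = 0.071 * 15.974 * 2.5973 = 2.9457
Second term = 0.0018 * 4076.006 = 7.3368
m = 10.282 kg/s

10.282 kg/s


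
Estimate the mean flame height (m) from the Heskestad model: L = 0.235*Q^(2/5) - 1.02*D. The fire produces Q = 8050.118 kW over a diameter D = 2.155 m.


Q^(2/5) = 36.502
0.235 * Q^(2/5) = 8.5781
1.02 * D = 2.1981
L = 6.3800 m

6.3800 m


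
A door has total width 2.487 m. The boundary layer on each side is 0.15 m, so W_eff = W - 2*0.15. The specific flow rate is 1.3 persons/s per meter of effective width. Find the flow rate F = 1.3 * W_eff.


W_eff = 2.487 - 0.30 = 2.187 m
F = 1.3 * 2.187 = 2.8431 persons/s

2.8431 persons/s


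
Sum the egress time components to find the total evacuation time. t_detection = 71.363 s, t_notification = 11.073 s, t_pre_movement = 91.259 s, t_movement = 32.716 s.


Total = 71.363 + 11.073 + 91.259 + 32.716 = 206.411 s

206.411 s


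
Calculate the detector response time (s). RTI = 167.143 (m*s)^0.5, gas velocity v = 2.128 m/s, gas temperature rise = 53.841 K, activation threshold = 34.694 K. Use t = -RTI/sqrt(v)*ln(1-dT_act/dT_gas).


dT_act/dT_gas = 0.64438
ln(1 - 0.64438) = -1.0339
t = -167.143 / sqrt(2.128) * -1.0339 = 118.46 s

118.46 s


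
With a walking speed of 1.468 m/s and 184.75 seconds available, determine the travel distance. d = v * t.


d = 1.468 * 184.75 = 271.213 m

271.213 m


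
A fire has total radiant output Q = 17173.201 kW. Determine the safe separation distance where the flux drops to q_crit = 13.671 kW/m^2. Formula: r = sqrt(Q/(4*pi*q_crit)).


4*pi*q_crit = 171.79
Q/(4*pi*q_crit) = 99.963
r = sqrt(99.963) = 9.9982 m

9.9982 m


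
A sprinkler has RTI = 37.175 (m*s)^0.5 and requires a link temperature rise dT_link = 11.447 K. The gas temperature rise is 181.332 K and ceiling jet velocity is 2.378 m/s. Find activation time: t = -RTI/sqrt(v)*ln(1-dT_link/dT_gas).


dT_link/dT_gas = 0.063127
ln(1 - 0.063127) = -0.065208
t = -37.175 / sqrt(2.378) * -0.065208 = 1.5720 s

1.5720 s


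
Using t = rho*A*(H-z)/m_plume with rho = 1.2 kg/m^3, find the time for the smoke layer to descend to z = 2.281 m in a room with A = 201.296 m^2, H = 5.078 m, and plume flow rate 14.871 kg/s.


H - z = 2.797 m
t = 1.2 * 201.296 * 2.797 / 14.871 = 45.433 s

45.433 s


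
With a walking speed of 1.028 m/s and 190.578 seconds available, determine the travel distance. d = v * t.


d = 1.028 * 190.578 = 195.91 m

195.91 m


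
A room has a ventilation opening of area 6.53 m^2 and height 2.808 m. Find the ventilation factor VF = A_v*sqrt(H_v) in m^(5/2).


sqrt(H_v) = 1.6757
VF = 6.53 * 1.6757 = 10.942 m^(5/2)

10.942 m^(5/2)


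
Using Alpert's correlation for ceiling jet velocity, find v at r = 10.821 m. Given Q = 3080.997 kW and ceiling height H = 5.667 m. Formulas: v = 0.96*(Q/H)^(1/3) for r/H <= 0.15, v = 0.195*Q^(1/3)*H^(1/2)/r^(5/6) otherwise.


r/H = 10.821 / 5.667 = 1.9095
r/H > 0.15, so v = 0.195*Q^(1/3)*H^(1/2)/r^(5/6)
Q^(1/3) = 14.551
H^(1/2) = 2.3805
r^(5/6) = 7.2759
v = 0.195 * 14.551 * 2.3805 / 7.2759 = 0.92837 m/s

0.92837 m/s


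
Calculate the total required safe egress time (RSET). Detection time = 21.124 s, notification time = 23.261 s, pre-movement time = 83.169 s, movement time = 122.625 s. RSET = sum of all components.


Total = 21.124 + 23.261 + 83.169 + 122.625 = 250.179 s

250.179 s


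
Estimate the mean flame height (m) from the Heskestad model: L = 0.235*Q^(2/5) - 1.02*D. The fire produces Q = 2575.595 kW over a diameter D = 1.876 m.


Q^(2/5) = 23.139
0.235 * Q^(2/5) = 5.4377
1.02 * D = 1.9135
L = 3.5242 m

3.5242 m


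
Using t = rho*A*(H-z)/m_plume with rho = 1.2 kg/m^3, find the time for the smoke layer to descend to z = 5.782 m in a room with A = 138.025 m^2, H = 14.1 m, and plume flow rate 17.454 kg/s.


H - z = 8.318 m
t = 1.2 * 138.025 * 8.318 / 17.454 = 78.934 s

78.934 s


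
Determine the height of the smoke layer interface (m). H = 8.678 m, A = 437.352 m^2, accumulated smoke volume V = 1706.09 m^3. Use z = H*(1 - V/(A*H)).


V/(A*H) = 0.44952
1 - 0.44952 = 0.55048
z = 8.678 * 0.55048 = 4.7770 m

4.7770 m


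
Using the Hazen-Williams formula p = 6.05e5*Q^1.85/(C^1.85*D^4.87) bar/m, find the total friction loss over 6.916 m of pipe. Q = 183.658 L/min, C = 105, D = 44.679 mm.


Q^1.85 = 15432
C^1.85 = 5485.3
D^4.87 = 1.0864e+08
p/m = 0.015666 bar/m
p_total = 0.015666 * 6.916 = 0.10835 bar

0.10835 bar


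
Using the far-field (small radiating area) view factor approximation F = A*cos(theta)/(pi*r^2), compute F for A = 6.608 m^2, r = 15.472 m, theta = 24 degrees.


cos(24 deg) = 0.91355
pi*r^2 = 752.04
F = 6.608 * 0.91355 / 752.04 = 0.0080271

0.0080271


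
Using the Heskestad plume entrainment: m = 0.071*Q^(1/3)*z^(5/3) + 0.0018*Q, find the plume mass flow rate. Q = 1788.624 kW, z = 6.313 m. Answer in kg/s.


Q^(1/3) = 12.139
z^(5/3) = 21.564
First term = 0.071 * 12.139 * 21.564 = 18.585
Second term = 0.0018 * 1788.624 = 3.2195
m = 21.804 kg/s

21.804 kg/s


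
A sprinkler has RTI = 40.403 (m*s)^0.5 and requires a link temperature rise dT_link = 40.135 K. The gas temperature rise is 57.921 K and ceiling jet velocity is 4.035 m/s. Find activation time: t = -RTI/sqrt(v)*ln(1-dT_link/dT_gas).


dT_link/dT_gas = 0.69293
ln(1 - 0.69293) = -1.1807
t = -40.403 / sqrt(4.035) * -1.1807 = 23.748 s

23.748 s


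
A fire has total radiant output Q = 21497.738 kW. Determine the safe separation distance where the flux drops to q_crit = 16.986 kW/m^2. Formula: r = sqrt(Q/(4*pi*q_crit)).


4*pi*q_crit = 213.45
Q/(4*pi*q_crit) = 100.71
r = sqrt(100.71) = 10.036 m

10.036 m


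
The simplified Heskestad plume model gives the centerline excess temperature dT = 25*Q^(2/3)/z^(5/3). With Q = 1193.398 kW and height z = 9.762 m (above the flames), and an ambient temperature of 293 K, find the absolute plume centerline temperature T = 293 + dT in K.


Q^(2/3) = 112.51
z^(5/3) = 44.589
dT = 25 * 112.51 / 44.589 = 63.081 K
T = 293 + 63.081 = 356.08 K

356.08 K


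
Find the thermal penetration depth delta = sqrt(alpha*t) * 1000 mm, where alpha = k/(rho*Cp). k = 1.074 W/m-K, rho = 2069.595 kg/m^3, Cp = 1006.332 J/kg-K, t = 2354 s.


alpha = 1.074 / (2069.595 * 1006.332) = 5.1568e-07 m^2/s
alpha * t = 0.0012139
delta = sqrt(0.0012139) * 1000 = 34.841 mm

34.841 mm


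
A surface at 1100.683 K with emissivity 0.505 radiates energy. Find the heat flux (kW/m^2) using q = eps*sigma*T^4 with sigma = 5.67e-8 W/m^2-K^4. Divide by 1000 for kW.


T^4 = 1.4677e+12
q = 0.505 * 5.67e-8 * 1.4677e+12 / 1000 = 42.027 kW/m^2

42.027 kW/m^2


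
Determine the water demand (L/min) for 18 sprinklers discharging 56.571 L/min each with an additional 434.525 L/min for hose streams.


Sprinkler demand = 18 * 56.571 = 1018.278 L/min
Total = 1018.278 + 434.525 = 1452.803 L/min

1452.803 L/min


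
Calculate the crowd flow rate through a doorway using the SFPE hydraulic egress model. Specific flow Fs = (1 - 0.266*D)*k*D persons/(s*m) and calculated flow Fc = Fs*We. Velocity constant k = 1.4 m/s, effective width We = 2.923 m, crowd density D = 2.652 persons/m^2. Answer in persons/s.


1 - 0.266*D = 1 - 0.266*2.652 = 0.29457
Fs = 0.29457 * 1.4 * 2.652 = 1.0937 persons/(s*m)
Fc = 1.0937 * 2.923 = 3.1968 persons/s

3.1968 persons/s


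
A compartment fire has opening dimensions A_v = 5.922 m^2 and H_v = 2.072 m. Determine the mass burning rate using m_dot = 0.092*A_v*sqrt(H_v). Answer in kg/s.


sqrt(H_v) = 1.4394
m_dot = 0.092 * 5.922 * 1.4394 = 0.78424 kg/s

0.78424 kg/s


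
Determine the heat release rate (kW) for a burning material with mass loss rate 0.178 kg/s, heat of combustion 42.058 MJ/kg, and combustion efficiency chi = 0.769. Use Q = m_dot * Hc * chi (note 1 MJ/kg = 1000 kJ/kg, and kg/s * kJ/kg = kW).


Hc = 42.058 MJ/kg = 42.058 * 1000 kJ/kg = 42058 kJ/kg
Q = 0.178 kg/s * 42058 kJ/kg * 0.769 = 5757.0 kW

5757.0 kW


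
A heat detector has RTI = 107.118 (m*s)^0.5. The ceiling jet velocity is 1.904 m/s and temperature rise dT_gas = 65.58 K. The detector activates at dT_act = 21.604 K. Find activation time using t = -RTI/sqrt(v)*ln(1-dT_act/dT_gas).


dT_act/dT_gas = 0.32943
ln(1 - 0.32943) = -0.39963
t = -107.118 / sqrt(1.904) * -0.39963 = 31.023 s

31.023 s


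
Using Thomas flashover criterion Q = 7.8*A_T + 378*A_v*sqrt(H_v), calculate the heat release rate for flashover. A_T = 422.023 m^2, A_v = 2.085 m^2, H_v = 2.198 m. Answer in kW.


7.8*A_T = 3291.8
sqrt(H_v) = 1.4826
378*A_v*sqrt(H_v) = 1168.5
Q = 3291.8 + 1168.5 = 4460.2 kW

4460.2 kW


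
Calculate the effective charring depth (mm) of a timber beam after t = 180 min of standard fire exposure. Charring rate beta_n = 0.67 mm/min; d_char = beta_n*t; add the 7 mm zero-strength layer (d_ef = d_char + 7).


d_char = 0.67 * 180 = 120.6 mm
d_ef = 120.6 + 1.0*7 = 127.6 mm

127.6 mm


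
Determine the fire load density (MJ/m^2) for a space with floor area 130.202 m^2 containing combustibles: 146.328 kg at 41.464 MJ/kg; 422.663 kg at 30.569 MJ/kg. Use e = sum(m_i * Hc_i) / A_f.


Total energy = 146.328*41.464 + 422.663*30.569
= 6067.344 + 12920.39
= 18987.73 MJ
e = 18987.73 / 130.202 = 145.83 MJ/m^2

145.83 MJ/m^2


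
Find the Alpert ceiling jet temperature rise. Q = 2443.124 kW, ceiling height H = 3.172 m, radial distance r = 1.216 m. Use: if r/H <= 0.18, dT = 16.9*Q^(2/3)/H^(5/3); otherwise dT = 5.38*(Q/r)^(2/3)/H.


r/H = 1.216 / 3.172 = 0.38335
r/H > 0.18, so dT = 5.38*(Q/r)^(2/3)/H
Q/r = 2009.1
(Q/r)^(2/3) = 159.22
dT = 5.38 * 159.22 / 3.172 = 270.06 K

270.06 K


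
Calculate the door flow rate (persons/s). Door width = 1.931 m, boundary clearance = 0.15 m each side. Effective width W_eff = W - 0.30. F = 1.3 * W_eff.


W_eff = 1.931 - 0.30 = 1.631 m
F = 1.3 * 1.631 = 2.1203 persons/s

2.1203 persons/s


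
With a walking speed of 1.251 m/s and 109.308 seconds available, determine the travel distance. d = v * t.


d = 1.251 * 109.308 = 136.74 m

136.74 m


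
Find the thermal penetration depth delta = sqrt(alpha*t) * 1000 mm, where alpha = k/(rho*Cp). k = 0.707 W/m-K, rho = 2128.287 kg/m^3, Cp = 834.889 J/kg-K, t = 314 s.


alpha = 0.707 / (2128.287 * 834.889) = 3.9789e-07 m^2/s
alpha * t = 0.00012494
delta = sqrt(0.00012494) * 1000 = 11.178 mm

11.178 mm


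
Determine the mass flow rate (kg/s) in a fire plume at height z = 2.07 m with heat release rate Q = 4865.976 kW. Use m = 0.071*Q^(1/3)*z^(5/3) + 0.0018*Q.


Q^(1/3) = 16.946
z^(5/3) = 3.3622
First term = 0.071 * 16.946 * 3.3622 = 4.0451
Second term = 0.0018 * 4865.976 = 8.7588
m = 12.804 kg/s

12.804 kg/s


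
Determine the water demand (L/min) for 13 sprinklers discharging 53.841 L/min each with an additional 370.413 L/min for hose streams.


Sprinkler demand = 13 * 53.841 = 699.933 L/min
Total = 699.933 + 370.413 = 1070.346 L/min

1070.346 L/min


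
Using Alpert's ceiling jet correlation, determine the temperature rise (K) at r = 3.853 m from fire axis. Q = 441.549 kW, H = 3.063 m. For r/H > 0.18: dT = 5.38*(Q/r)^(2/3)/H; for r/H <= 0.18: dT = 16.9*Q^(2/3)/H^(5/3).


r/H = 3.853 / 3.063 = 1.2579
r/H > 0.18, so dT = 5.38*(Q/r)^(2/3)/H
Q/r = 114.60
(Q/r)^(2/3) = 23.593
dT = 5.38 * 23.593 / 3.063 = 41.440 K

41.440 K


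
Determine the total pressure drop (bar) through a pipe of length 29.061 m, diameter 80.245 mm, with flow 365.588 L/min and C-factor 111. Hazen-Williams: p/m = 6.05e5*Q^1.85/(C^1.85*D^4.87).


Q^1.85 = 55149
C^1.85 = 6079.2
D^4.87 = 1.8815e+09
p/m = 0.0029169 bar/m
p_total = 0.0029169 * 29.061 = 0.084769 bar

0.084769 bar


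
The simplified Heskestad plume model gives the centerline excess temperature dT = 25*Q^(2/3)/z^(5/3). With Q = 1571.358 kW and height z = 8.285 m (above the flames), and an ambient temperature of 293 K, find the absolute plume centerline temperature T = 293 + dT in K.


Q^(2/3) = 135.16
z^(5/3) = 33.922
dT = 25 * 135.16 / 33.922 = 99.610 K
T = 293 + 99.610 = 392.61 K

392.61 K


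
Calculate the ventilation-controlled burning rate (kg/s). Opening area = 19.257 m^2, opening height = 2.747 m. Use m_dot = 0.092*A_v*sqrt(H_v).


sqrt(H_v) = 1.6574
m_dot = 0.092 * 19.257 * 1.6574 = 2.9363 kg/s

2.9363 kg/s


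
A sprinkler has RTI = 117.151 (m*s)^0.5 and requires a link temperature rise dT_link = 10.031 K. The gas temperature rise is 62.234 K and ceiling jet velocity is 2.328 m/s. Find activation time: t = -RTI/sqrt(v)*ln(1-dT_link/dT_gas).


dT_link/dT_gas = 0.16118
ln(1 - 0.16118) = -0.17576
t = -117.151 / sqrt(2.328) * -0.17576 = 13.495 s

13.495 s


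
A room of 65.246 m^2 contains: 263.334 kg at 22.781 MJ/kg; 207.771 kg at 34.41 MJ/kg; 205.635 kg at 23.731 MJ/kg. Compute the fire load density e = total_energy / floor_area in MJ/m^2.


Total energy = 263.334*22.781 + 207.771*34.41 + 205.635*23.731
= 5999.012 + 7149.400 + 4879.924
= 18028.34 MJ
e = 18028.34 / 65.246 = 276.31 MJ/m^2

276.31 MJ/m^2


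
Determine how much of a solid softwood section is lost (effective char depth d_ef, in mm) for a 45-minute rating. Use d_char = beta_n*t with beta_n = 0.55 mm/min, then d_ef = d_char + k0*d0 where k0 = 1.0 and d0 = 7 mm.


d_char = 0.55 * 45 = 24.75 mm
d_ef = 24.75 + 1.0*7 = 31.75 mm

31.75 mm


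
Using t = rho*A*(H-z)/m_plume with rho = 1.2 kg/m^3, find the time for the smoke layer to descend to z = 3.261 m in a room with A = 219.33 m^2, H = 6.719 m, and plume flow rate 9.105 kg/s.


H - z = 3.458 m
t = 1.2 * 219.33 * 3.458 / 9.105 = 99.960 s

99.960 s


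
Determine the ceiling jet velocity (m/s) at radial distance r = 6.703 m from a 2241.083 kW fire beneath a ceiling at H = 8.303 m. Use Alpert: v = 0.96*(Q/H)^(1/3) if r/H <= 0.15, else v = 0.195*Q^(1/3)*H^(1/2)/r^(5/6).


r/H = 6.703 / 8.303 = 0.80730
r/H > 0.15, so v = 0.195*Q^(1/3)*H^(1/2)/r^(5/6)
Q^(1/3) = 13.086
H^(1/2) = 2.8815
r^(5/6) = 4.8815
v = 0.195 * 13.086 * 2.8815 / 4.8815 = 1.5063 m/s

1.5063 m/s


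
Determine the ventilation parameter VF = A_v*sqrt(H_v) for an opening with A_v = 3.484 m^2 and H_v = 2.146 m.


sqrt(H_v) = 1.4649
VF = 3.484 * 1.4649 = 5.1038 m^(5/2)

5.1038 m^(5/2)


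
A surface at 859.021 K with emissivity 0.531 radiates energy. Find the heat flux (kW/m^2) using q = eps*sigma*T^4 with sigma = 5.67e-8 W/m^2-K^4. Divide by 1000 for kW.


T^4 = 5.4452e+11
q = 0.531 * 5.67e-8 * 5.4452e+11 / 1000 = 16.394 kW/m^2

16.394 kW/m^2


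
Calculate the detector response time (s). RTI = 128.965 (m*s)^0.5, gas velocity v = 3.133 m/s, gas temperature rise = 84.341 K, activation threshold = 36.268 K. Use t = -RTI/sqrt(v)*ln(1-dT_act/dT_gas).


dT_act/dT_gas = 0.43002
ln(1 - 0.43002) = -0.56215
t = -128.965 / sqrt(3.133) * -0.56215 = 40.958 s

40.958 s


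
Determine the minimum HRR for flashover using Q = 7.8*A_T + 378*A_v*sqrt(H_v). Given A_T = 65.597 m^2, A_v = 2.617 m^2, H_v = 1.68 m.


7.8*A_T = 511.66
sqrt(H_v) = 1.2961
378*A_v*sqrt(H_v) = 1282.2
Q = 511.66 + 1282.2 = 1793.8 kW

1793.8 kW


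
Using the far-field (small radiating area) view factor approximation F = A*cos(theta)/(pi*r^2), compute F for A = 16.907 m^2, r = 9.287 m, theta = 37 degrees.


cos(37 deg) = 0.79864
pi*r^2 = 270.96
F = 16.907 * 0.79864 / 270.96 = 0.049833

0.049833


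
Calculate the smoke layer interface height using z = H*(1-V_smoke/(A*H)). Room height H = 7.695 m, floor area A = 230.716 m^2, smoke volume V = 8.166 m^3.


V/(A*H) = 0.0045996
1 - 0.0045996 = 0.99540
z = 7.695 * 0.99540 = 7.6596 m

7.6596 m


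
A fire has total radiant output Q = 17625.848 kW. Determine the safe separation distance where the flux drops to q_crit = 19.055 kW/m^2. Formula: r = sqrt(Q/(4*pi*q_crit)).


4*pi*q_crit = 239.45
Q/(4*pi*q_crit) = 73.609
r = sqrt(73.609) = 8.5796 m

8.5796 m


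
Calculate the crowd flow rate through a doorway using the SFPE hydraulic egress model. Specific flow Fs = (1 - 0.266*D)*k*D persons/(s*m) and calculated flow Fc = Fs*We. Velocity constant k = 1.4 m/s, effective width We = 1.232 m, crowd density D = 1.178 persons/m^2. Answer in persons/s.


1 - 0.266*D = 1 - 0.266*1.178 = 0.68665
Fs = 0.68665 * 1.4 * 1.178 = 1.1324 persons/(s*m)
Fc = 1.1324 * 1.232 = 1.3951 persons/s

1.3951 persons/s


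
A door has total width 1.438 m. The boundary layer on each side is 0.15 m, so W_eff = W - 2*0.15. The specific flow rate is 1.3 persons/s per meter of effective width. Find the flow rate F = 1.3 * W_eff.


W_eff = 1.438 - 0.30 = 1.138 m
F = 1.3 * 1.138 = 1.4794 persons/s

1.4794 persons/s


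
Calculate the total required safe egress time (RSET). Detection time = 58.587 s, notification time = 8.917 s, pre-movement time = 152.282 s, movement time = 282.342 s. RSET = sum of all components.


Total = 58.587 + 8.917 + 152.282 + 282.342 = 502.128 s

502.128 s


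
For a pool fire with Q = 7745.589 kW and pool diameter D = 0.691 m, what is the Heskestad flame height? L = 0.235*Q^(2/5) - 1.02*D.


Q^(2/5) = 35.944
0.235 * Q^(2/5) = 8.4468
1.02 * D = 0.70482
L = 7.7419 m

7.7419 m


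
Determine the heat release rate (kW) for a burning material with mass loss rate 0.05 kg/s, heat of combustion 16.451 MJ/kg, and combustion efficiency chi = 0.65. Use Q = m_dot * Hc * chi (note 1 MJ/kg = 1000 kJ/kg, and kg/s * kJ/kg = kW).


Hc = 16.451 MJ/kg = 16.451 * 1000 kJ/kg = 16451 kJ/kg
Q = 0.05 kg/s * 16451 kJ/kg * 0.65 = 534.66 kW

534.66 kW


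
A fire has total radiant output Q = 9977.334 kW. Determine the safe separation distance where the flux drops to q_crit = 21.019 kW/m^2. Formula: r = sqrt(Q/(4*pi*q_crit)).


4*pi*q_crit = 264.13
Q/(4*pi*q_crit) = 37.774
r = sqrt(37.774) = 6.1461 m

6.1461 m


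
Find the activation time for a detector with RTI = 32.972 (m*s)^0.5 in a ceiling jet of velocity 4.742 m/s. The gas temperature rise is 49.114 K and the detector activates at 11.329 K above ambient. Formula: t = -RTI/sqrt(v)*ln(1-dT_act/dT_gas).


dT_act/dT_gas = 0.23067
ln(1 - 0.23067) = -0.26223
t = -32.972 / sqrt(4.742) * -0.26223 = 3.9705 s

3.9705 s


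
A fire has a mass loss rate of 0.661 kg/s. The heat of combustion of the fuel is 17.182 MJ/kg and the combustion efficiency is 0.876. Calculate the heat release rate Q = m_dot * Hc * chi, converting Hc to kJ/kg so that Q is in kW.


Hc = 17.182 MJ/kg = 17.182 * 1000 kJ/kg = 17182 kJ/kg
Q = 0.661 kg/s * 17182 kJ/kg * 0.876 = 9949.0 kW

9949.0 kW


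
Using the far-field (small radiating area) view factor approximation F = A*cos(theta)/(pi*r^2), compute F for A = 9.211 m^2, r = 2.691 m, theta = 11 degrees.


cos(11 deg) = 0.98163
pi*r^2 = 22.750
F = 9.211 * 0.98163 / 22.750 = 0.39744

0.39744


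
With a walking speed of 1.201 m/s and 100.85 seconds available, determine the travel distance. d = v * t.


d = 1.201 * 100.85 = 121.12 m

121.12 m


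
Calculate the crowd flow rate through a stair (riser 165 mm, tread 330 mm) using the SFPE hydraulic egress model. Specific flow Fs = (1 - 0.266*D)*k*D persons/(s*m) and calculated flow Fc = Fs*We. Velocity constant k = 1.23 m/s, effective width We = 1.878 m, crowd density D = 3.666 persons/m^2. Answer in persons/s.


1 - 0.266*D = 1 - 0.266*3.666 = 0.024844
Fs = 0.024844 * 1.23 * 3.666 = 0.11203 persons/(s*m)
Fc = 0.11203 * 1.878 = 0.21038 persons/s

0.21038 persons/s


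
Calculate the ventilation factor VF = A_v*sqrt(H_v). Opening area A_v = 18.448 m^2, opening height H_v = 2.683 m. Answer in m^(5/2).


sqrt(H_v) = 1.6380
VF = 18.448 * 1.6380 = 30.218 m^(5/2)

30.218 m^(5/2)


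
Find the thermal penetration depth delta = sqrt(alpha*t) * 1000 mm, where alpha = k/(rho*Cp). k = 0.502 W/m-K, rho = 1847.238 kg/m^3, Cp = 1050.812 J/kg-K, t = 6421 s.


alpha = 0.502 / (1847.238 * 1050.812) = 2.5862e-07 m^2/s
alpha * t = 0.0016606
delta = sqrt(0.0016606) * 1000 = 40.750 mm

40.750 mm


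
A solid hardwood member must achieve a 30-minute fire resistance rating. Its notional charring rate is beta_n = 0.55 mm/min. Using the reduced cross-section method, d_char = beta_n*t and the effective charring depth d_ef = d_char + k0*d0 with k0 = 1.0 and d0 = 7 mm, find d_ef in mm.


d_char = 0.55 * 30 = 16.5 mm
d_ef = 16.5 + 1.0*7 = 23.5 mm

23.5 mm


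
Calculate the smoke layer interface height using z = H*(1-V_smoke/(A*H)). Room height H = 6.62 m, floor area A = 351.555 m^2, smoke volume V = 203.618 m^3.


V/(A*H) = 0.087491
1 - 0.087491 = 0.91251
z = 6.62 * 0.91251 = 6.0408 m

6.0408 m


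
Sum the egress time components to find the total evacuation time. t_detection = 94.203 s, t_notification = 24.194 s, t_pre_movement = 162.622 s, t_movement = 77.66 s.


Total = 94.203 + 24.194 + 162.622 + 77.66 = 358.679 s

358.679 s


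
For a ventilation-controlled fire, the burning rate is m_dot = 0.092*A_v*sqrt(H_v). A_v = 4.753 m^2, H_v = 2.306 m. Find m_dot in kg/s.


sqrt(H_v) = 1.5186
m_dot = 0.092 * 4.753 * 1.5186 = 0.66403 kg/s

0.66403 kg/s


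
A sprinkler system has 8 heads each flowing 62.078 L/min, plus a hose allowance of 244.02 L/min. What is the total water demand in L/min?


Sprinkler demand = 8 * 62.078 = 496.624 L/min
Total = 496.624 + 244.02 = 740.644 L/min

740.644 L/min


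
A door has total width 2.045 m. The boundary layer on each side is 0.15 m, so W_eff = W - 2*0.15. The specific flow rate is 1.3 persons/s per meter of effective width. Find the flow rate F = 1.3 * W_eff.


W_eff = 2.045 - 0.30 = 1.745 m
F = 1.3 * 1.745 = 2.2685 persons/s

2.2685 persons/s


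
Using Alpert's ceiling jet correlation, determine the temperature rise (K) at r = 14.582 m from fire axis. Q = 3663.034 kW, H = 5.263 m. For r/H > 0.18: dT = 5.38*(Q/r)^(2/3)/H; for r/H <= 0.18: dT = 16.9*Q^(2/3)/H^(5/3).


r/H = 14.582 / 5.263 = 2.7707
r/H > 0.18, so dT = 5.38*(Q/r)^(2/3)/H
Q/r = 251.20
(Q/r)^(2/3) = 39.812
dT = 5.38 * 39.812 / 5.263 = 40.697 K

40.697 K


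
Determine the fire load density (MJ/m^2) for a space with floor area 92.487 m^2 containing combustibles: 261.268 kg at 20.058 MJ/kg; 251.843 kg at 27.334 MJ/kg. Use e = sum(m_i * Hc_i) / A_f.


Total energy = 261.268*20.058 + 251.843*27.334
= 5240.514 + 6883.877
= 12124.39 MJ
e = 12124.39 / 92.487 = 131.09 MJ/m^2

131.09 MJ/m^2


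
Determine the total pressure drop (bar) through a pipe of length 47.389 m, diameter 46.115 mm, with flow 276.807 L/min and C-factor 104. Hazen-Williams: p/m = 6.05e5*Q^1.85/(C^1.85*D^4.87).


Q^1.85 = 32963
C^1.85 = 5389.0
D^4.87 = 1.2674e+08
p/m = 0.029198 bar/m
p_total = 0.029198 * 47.389 = 1.3837 bar

1.3837 bar


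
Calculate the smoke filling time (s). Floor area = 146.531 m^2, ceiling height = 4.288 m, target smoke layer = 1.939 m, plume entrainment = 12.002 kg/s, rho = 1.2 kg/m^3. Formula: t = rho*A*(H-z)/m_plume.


H - z = 2.349 m
t = 1.2 * 146.531 * 2.349 / 12.002 = 34.414 s

34.414 s


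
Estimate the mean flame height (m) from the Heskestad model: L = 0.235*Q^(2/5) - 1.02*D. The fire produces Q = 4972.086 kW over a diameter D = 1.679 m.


Q^(2/5) = 30.103
0.235 * Q^(2/5) = 7.0743
1.02 * D = 1.7126
L = 5.3617 m

5.3617 m


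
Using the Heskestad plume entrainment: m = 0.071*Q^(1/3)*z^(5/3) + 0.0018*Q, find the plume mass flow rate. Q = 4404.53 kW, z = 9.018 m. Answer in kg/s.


Q^(1/3) = 16.392
z^(5/3) = 39.071
First term = 0.071 * 16.392 * 39.071 = 45.472
Second term = 0.0018 * 4404.53 = 7.9282
m = 53.400 kg/s

53.400 kg/s


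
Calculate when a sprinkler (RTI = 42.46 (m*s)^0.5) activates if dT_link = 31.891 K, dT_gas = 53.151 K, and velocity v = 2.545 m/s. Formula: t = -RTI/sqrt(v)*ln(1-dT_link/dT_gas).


dT_link/dT_gas = 0.60001
ln(1 - 0.60001) = -0.91631
t = -42.46 / sqrt(2.545) * -0.91631 = 24.388 s

24.388 s


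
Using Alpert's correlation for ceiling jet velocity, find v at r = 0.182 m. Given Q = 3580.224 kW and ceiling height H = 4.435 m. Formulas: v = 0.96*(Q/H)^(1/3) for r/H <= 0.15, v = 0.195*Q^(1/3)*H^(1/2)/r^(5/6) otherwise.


r/H = 0.182 / 4.435 = 0.041037
r/H <= 0.15, so v = 0.96*(Q/H)^(1/3)
Q/H = 807.27
(Q/H)^(1/3) = 9.3112
v = 0.96 * 9.3112 = 8.9387 m/s

8.9387 m/s


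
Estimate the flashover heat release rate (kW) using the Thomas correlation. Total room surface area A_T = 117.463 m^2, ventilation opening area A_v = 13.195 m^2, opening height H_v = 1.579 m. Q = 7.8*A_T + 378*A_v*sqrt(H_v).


7.8*A_T = 916.21
sqrt(H_v) = 1.2566
378*A_v*sqrt(H_v) = 6267.5
Q = 916.21 + 6267.5 = 7183.7 kW

7183.7 kW


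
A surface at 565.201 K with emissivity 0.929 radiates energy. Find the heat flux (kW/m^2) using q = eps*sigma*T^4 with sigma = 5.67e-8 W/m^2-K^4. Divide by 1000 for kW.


T^4 = 1.0205e+11
q = 0.929 * 5.67e-8 * 1.0205e+11 / 1000 = 5.3754 kW/m^2

5.3754 kW/m^2


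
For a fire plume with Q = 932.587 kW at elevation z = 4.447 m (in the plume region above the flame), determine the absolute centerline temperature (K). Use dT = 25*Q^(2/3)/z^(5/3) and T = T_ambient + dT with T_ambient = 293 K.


Q^(2/3) = 95.454
z^(5/3) = 12.026
dT = 25 * 95.454 / 12.026 = 198.44 K
T = 293 + 198.44 = 491.44 K

491.44 K


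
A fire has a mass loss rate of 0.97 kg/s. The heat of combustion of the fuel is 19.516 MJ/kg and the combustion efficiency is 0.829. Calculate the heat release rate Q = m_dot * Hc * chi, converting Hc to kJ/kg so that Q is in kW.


Hc = 19.516 MJ/kg = 19.516 * 1000 kJ/kg = 19516 kJ/kg
Q = 0.97 kg/s * 19516 kJ/kg * 0.829 = 15693 kW

15693 kW


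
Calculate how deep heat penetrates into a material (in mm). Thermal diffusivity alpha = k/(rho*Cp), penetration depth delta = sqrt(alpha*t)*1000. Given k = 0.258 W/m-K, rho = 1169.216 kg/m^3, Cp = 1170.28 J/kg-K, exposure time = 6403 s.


alpha = 0.258 / (1169.216 * 1170.28) = 1.8855e-07 m^2/s
alpha * t = 0.0012073
delta = sqrt(0.0012073) * 1000 = 34.746 mm

34.746 mm


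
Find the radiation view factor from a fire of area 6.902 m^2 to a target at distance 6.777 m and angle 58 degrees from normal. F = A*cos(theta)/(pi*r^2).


cos(58 deg) = 0.52992
pi*r^2 = 144.29
F = 6.902 * 0.52992 / 144.29 = 0.025349

0.025349


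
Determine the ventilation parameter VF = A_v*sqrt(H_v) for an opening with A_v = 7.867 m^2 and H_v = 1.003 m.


sqrt(H_v) = 1.0015
VF = 7.867 * 1.0015 = 7.8788 m^(5/2)

7.8788 m^(5/2)


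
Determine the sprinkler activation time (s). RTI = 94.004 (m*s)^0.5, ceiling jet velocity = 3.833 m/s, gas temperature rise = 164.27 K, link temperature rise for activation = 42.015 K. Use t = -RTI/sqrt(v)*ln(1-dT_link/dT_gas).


dT_link/dT_gas = 0.25577
ln(1 - 0.25577) = -0.29540
t = -94.004 / sqrt(3.833) * -0.29540 = 14.184 s

14.184 s


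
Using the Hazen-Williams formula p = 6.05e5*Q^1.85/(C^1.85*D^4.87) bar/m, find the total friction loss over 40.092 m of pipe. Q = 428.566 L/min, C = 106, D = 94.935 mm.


Q^1.85 = 74000
C^1.85 = 5582.3
D^4.87 = 4.2664e+09
p/m = 0.0018798 bar/m
p_total = 0.0018798 * 40.092 = 0.075364 bar

0.075364 bar


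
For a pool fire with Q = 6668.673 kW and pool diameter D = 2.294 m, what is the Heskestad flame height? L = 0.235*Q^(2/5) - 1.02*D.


Q^(2/5) = 33.854
0.235 * Q^(2/5) = 7.9558
1.02 * D = 2.3399
L = 5.6159 m

5.6159 m


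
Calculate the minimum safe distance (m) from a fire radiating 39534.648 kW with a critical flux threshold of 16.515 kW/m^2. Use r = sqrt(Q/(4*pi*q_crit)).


4*pi*q_crit = 207.53
Q/(4*pi*q_crit) = 190.50
r = sqrt(190.50) = 13.802 m

13.802 m


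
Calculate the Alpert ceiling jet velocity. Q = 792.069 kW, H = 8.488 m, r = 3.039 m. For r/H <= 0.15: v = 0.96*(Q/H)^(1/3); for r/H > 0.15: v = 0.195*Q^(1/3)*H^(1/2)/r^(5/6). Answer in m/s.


r/H = 3.039 / 8.488 = 0.35803
r/H > 0.15, so v = 0.195*Q^(1/3)*H^(1/2)/r^(5/6)
Q^(1/3) = 9.2524
H^(1/2) = 2.9134
r^(5/6) = 2.5251
v = 0.195 * 9.2524 * 2.9134 / 2.5251 = 2.0817 m/s

2.0817 m/s


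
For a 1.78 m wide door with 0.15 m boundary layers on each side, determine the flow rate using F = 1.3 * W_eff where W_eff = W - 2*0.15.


W_eff = 1.78 - 0.30 = 1.48 m
F = 1.3 * 1.48 = 1.924 persons/s

1.924 persons/s


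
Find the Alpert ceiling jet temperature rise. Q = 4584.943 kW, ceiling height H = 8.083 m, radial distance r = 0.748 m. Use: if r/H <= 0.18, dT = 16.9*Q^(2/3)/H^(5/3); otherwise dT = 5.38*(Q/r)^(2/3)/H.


r/H = 0.748 / 8.083 = 0.092540
r/H <= 0.18, so dT = 16.9*Q^(2/3)/H^(5/3)
Q^(2/3) = 275.99
H^(5/3) = 32.555
dT = 16.9 * 275.99 / 32.555 = 143.27 K

143.27 K


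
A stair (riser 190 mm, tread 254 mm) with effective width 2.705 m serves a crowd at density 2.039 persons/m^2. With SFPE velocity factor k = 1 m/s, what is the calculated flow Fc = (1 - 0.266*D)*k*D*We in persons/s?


1 - 0.266*D = 1 - 0.266*2.039 = 0.45763
Fs = 0.45763 * 1 * 2.039 = 0.93310 persons/(s*m)
Fc = 0.93310 * 2.705 = 2.5240 persons/s

2.5240 persons/s


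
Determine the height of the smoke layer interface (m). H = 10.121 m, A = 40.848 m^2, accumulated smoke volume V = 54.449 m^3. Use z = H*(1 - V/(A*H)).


V/(A*H) = 0.13170
1 - 0.13170 = 0.86830
z = 10.121 * 0.86830 = 8.7880 m

8.7880 m


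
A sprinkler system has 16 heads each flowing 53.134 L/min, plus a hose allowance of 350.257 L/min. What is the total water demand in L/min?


Sprinkler demand = 16 * 53.134 = 850.144 L/min
Total = 850.144 + 350.257 = 1200.401 L/min

1200.401 L/min


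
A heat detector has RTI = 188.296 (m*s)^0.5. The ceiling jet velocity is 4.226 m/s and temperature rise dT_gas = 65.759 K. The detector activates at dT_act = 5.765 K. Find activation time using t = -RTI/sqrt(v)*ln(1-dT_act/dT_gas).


dT_act/dT_gas = 0.087669
ln(1 - 0.087669) = -0.091752
t = -188.296 / sqrt(4.226) * -0.091752 = 8.4041 s

8.4041 s


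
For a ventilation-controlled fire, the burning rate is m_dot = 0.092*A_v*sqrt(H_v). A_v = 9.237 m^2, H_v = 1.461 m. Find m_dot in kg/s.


sqrt(H_v) = 1.2087
m_dot = 0.092 * 9.237 * 1.2087 = 1.0272 kg/s

1.0272 kg/s


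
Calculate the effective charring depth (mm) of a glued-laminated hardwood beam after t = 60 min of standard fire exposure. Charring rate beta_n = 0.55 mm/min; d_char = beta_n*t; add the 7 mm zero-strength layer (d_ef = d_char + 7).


d_char = 0.55 * 60 = 33 mm
d_ef = 33 + 1.0*7 = 40 mm

40 mm


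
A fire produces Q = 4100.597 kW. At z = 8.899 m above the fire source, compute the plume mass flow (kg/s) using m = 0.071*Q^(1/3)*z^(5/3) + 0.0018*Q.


Q^(1/3) = 16.006
z^(5/3) = 38.215
First term = 0.071 * 16.006 * 38.215 = 43.429
Second term = 0.0018 * 4100.597 = 7.3811
m = 50.810 kg/s

50.810 kg/s


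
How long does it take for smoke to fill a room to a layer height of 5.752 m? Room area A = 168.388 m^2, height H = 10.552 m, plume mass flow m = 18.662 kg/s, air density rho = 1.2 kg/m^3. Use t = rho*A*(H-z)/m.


H - z = 4.8 m
t = 1.2 * 168.388 * 4.8 / 18.662 = 51.973 s

51.973 s


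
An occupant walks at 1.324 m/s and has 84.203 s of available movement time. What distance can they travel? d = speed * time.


d = 1.324 * 84.203 = 111.48 m

111.48 m


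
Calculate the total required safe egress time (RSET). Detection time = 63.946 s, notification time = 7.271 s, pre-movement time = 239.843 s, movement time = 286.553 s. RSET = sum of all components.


Total = 63.946 + 7.271 + 239.843 + 286.553 = 597.613 s

597.613 s


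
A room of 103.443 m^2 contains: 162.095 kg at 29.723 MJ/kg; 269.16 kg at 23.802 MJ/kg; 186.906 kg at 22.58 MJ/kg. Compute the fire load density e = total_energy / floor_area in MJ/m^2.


Total energy = 162.095*29.723 + 269.16*23.802 + 186.906*22.58
= 4817.950 + 6406.546 + 4220.337
= 15444.83 MJ
e = 15444.83 / 103.443 = 149.31 MJ/m^2

149.31 MJ/m^2


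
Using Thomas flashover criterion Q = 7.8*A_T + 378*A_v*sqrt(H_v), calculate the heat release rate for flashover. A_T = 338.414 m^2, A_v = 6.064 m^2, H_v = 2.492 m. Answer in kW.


7.8*A_T = 2639.6
sqrt(H_v) = 1.5786
378*A_v*sqrt(H_v) = 3618.5
Q = 2639.6 + 3618.5 = 6258.1 kW

6258.1 kW


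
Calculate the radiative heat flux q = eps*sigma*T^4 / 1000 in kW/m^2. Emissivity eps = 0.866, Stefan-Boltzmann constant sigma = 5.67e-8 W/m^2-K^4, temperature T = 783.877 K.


T^4 = 3.7756e+11
q = 0.866 * 5.67e-8 * 3.7756e+11 / 1000 = 18.539 kW/m^2

18.539 kW/m^2


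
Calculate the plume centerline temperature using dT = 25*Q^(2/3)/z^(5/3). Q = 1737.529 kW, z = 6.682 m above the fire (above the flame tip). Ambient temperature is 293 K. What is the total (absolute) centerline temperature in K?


Q^(2/3) = 144.53
z^(5/3) = 23.705
dT = 25 * 144.53 / 23.705 = 152.42 K
T = 293 + 152.42 = 445.42 K

445.42 K


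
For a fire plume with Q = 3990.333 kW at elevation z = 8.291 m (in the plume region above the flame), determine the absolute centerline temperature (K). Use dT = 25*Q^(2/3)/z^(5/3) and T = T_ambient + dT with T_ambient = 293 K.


Q^(2/3) = 251.58
z^(5/3) = 33.963
dT = 25 * 251.58 / 33.963 = 185.18 K
T = 293 + 185.18 = 478.18 K

478.18 K


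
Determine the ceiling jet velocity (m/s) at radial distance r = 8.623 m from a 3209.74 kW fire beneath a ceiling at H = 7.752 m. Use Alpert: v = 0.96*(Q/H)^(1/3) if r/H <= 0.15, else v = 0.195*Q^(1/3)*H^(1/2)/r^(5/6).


r/H = 8.623 / 7.752 = 1.1124
r/H > 0.15, so v = 0.195*Q^(1/3)*H^(1/2)/r^(5/6)
Q^(1/3) = 14.751
H^(1/2) = 2.7842
r^(5/6) = 6.0216
v = 0.195 * 14.751 * 2.7842 / 6.0216 = 1.3300 m/s

1.3300 m/s


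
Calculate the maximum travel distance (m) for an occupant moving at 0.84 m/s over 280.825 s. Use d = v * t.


d = 0.84 * 280.825 = 235.893 m

235.893 m


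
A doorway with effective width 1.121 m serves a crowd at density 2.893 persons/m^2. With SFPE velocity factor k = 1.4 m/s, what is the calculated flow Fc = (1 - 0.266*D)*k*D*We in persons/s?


1 - 0.266*D = 1 - 0.266*2.893 = 0.23046
Fs = 0.23046 * 1.4 * 2.893 = 0.93342 persons/(s*m)
Fc = 0.93342 * 1.121 = 1.0464 persons/s

1.0464 persons/s


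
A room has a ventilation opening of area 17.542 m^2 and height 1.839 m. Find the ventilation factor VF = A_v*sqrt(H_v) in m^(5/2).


sqrt(H_v) = 1.3561
VF = 17.542 * 1.3561 = 23.789 m^(5/2)

23.789 m^(5/2)


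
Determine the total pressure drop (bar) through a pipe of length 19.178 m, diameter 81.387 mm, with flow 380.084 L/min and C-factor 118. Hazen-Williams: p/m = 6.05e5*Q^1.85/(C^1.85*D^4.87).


Q^1.85 = 59262
C^1.85 = 6807.4
D^4.87 = 2.0156e+09
p/m = 0.0026131 bar/m
p_total = 0.0026131 * 19.178 = 0.050113 bar

0.050113 bar


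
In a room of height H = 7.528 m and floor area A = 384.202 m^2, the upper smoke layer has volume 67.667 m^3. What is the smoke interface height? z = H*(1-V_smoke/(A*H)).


V/(A*H) = 0.023396
1 - 0.023396 = 0.97660
z = 7.528 * 0.97660 = 7.3519 m

7.3519 m


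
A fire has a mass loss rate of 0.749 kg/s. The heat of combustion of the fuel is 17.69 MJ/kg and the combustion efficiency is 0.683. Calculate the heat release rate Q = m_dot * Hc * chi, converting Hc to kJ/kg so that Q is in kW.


Hc = 17.69 MJ/kg = 17.69 * 1000 kJ/kg = 17690 kJ/kg
Q = 0.749 kg/s * 17690 kJ/kg * 0.683 = 9049.6 kW

9049.6 kW


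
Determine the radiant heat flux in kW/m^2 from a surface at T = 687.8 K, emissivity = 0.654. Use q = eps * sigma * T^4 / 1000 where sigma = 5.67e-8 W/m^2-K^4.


T^4 = 2.2379e+11
q = 0.654 * 5.67e-8 * 2.2379e+11 / 1000 = 8.2987 kW/m^2

8.2987 kW/m^2


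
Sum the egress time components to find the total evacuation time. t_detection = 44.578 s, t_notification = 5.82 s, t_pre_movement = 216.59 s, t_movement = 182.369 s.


Total = 44.578 + 5.82 + 216.59 + 182.369 = 449.357 s

449.357 s


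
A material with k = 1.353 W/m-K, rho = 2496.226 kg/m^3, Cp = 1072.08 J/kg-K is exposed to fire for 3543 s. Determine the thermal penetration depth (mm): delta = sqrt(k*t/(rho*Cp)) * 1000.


alpha = 1.353 / (2496.226 * 1072.08) = 5.0558e-07 m^2/s
alpha * t = 0.0017913
delta = sqrt(0.0017913) * 1000 = 42.323 mm

42.323 mm


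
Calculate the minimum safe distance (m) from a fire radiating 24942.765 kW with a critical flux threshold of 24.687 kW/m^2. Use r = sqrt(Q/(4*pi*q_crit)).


4*pi*q_crit = 310.23
Q/(4*pi*q_crit) = 80.402
r = sqrt(80.402) = 8.9667 m

8.9667 m


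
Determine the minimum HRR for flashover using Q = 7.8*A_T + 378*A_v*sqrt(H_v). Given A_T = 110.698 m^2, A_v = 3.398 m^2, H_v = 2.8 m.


7.8*A_T = 863.44
sqrt(H_v) = 1.6733
378*A_v*sqrt(H_v) = 2149.3
Q = 863.44 + 2149.3 = 3012.7 kW

3012.7 kW


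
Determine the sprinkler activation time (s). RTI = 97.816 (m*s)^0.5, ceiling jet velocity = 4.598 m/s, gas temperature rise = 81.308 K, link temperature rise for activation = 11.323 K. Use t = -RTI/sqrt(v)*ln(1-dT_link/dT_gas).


dT_link/dT_gas = 0.13926
ln(1 - 0.13926) = -0.14996
t = -97.816 / sqrt(4.598) * -0.14996 = 6.8409 s

6.8409 s


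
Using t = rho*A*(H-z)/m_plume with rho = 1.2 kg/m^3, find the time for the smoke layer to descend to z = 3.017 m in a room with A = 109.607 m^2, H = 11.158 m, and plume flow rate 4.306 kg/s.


H - z = 8.141 m
t = 1.2 * 109.607 * 8.141 / 4.306 = 248.67 s

248.67 s


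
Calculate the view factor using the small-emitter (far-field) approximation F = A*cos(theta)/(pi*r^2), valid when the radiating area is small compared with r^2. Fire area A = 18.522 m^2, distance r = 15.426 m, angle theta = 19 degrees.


cos(19 deg) = 0.94552
pi*r^2 = 747.58
F = 18.522 * 0.94552 / 747.58 = 0.023426

0.023426


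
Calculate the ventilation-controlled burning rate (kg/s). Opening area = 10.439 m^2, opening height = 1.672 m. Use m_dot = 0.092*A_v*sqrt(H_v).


sqrt(H_v) = 1.2931
m_dot = 0.092 * 10.439 * 1.2931 = 1.2418 kg/s

1.2418 kg/s


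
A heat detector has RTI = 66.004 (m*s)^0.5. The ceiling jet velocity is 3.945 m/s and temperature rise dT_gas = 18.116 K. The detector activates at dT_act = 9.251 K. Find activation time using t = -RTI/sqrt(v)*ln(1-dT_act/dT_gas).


dT_act/dT_gas = 0.51065
ln(1 - 0.51065) = -0.71468
t = -66.004 / sqrt(3.945) * -0.71468 = 23.750 s

23.750 s


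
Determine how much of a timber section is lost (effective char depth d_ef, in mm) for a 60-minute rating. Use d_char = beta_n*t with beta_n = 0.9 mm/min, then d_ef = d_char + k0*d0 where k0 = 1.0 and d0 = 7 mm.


d_char = 0.9 * 60 = 54 mm
d_ef = 54 + 1.0*7 = 61 mm

61 mm


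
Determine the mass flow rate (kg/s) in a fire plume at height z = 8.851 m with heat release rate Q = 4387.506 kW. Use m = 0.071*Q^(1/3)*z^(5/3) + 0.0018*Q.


Q^(1/3) = 16.371
z^(5/3) = 37.872
First term = 0.071 * 16.371 * 37.872 = 44.020
Second term = 0.0018 * 4387.506 = 7.8975
m = 51.918 kg/s

51.918 kg/s


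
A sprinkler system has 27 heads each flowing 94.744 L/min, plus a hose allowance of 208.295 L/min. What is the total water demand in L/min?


Sprinkler demand = 27 * 94.744 = 2558.088 L/min
Total = 2558.088 + 208.295 = 2766.383 L/min

2766.383 L/min


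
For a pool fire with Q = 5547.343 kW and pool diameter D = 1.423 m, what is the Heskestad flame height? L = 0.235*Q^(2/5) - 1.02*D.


Q^(2/5) = 31.451
0.235 * Q^(2/5) = 7.3910
1.02 * D = 1.4515
L = 5.9395 m

5.9395 m


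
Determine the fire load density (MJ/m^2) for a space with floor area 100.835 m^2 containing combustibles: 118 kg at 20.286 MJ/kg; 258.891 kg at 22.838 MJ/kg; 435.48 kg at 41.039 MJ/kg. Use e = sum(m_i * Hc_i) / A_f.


Total energy = 118*20.286 + 258.891*22.838 + 435.48*41.039
= 2393.748 + 5912.553 + 17871.66
= 26177.96 MJ
e = 26177.96 / 100.835 = 259.61 MJ/m^2

259.61 MJ/m^2
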